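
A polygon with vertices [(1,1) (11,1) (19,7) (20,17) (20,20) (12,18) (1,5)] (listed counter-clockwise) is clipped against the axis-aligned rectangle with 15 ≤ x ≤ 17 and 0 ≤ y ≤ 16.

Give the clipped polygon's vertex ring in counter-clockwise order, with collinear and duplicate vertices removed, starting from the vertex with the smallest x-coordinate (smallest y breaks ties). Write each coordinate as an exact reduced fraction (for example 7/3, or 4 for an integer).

1. After x ≥ 15: [(15,4) (19,7) (20,17) (20,20) (15,75/4)]
2. After x ≤ 17: [(15,4) (17,11/2) (17,77/4) (15,75/4)]
3. After y ≥ 0: [(15,4) (17,11/2) (17,77/4) (15,75/4)]
4. After y ≤ 16: [(15,16) (15,4) (17,11/2) (17,16)]
5. Canonical ring: [(15,4) (17,11/2) (17,16) (15,16)]

Clipped polygon: [(15,4) (17,11/2) (17,16) (15,16)]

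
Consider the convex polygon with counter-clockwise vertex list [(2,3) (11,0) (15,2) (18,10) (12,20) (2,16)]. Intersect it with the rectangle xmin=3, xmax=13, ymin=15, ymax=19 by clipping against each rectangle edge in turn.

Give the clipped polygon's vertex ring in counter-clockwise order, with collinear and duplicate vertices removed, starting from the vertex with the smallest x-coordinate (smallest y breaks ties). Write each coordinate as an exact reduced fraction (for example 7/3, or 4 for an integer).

1. After x ≥ 3: [(3,8/3) (11,0) (15,2) (18,10) (12,20) (3,82/5)]
2. After x ≤ 13: [(3,8/3) (11,0) (13,1) (13,55/3) (12,20) (3,82/5)]
3. After y ≥ 15: [(3,15) (13,15) (13,55/3) (12,20) (3,82/5)]
4. After y ≤ 19: [(3,15) (13,15) (13,55/3) (63/5,19) (19/2,19) (3,82/5)]
5. Canonical ring: [(3,15) (13,15) (13,55/3) (63/5,19) (19/2,19) (3,82/5)]

Clipped polygon: [(3,15) (13,15) (13,55/3) (63/5,19) (19/2,19) (3,82/5)]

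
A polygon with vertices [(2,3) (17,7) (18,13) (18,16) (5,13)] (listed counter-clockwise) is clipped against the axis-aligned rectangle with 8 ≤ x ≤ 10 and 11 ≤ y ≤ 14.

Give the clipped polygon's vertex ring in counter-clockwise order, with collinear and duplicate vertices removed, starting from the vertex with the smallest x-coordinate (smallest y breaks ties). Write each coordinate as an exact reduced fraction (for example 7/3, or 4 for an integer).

1. After x ≥ 8: [(8,23/5) (17,7) (18,13) (18,16) (8,178/13)]
2. After x ≤ 10: [(8,23/5) (10,77/15) (10,184/13) (8,178/13)]
3. After y ≥ 11: [(8,11) (10,11) (10,184/13) (8,178/13)]
4. After y ≤ 14: [(8,11) (10,11) (10,14) (28/3,14) (8,178/13)]
5. Canonical ring: [(8,11) (10,11) (10,14) (28/3,14) (8,178/13)]

Clipped polygon: [(8,11) (10,11) (10,14) (28/3,14) (8,178/13)]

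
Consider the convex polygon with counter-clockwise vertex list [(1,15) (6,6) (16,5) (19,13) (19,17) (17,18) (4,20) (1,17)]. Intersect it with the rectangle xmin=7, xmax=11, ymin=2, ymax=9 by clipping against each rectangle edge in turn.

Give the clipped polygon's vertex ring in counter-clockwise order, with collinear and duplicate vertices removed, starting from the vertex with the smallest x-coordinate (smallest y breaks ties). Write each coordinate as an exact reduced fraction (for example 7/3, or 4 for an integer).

1. After x ≥ 7: [(7,59/10) (16,5) (19,13) (19,17) (17,18) (7,254/13)]
2. After x ≤ 11: [(7,59/10) (11,11/2) (11,246/13) (7,254/13)]
3. After y ≥ 2: [(7,59/10) (11,11/2) (11,246/13) (7,254/13)]
4. After y ≤ 9: [(7,9) (7,59/10) (11,11/2) (11,9)]
5. Canonical ring: [(7,59/10) (11,11/2) (11,9) (7,9)]

Clipped polygon: [(7,59/10) (11,11/2) (11,9) (7,9)]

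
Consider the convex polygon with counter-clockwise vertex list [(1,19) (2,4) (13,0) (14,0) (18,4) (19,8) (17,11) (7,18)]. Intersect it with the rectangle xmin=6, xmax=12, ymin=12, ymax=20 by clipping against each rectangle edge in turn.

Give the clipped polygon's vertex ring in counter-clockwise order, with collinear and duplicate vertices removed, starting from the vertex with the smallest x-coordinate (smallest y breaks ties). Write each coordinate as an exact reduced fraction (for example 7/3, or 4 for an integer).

Clipped polygon: [(6,12) (12,12) (12,29/2) (7,18) (6,109/6)]

1. After x ≥ 6: [(6,109/6) (6,28/11) (13,0) (14,0) (18,4) (19,8) (17,11) (7,18)]
2. After x ≤ 12: [(6,109/6) (6,28/11) (12,4/11) (12,29/2) (7,18)]
3. After y ≥ 12: [(6,109/6) (6,12) (12,12) (12,29/2) (7,18)]
4. After y ≤ 20: [(6,109/6) (6,12) (12,12) (12,29/2) (7,18)]
5. Canonical ring: [(6,12) (12,12) (12,29/2) (7,18) (6,109/6)]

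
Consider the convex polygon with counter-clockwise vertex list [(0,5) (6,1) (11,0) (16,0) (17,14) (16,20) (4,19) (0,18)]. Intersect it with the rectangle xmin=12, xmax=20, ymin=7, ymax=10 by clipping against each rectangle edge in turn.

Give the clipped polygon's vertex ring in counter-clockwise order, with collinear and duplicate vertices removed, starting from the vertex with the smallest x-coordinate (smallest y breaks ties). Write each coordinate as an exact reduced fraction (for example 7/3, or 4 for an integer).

Clipped polygon: [(12,7) (33/2,7) (117/7,10) (12,10)]

1. After x ≥ 12: [(12,0) (16,0) (17,14) (16,20) (12,59/3)]
2. After x ≤ 20: [(12,0) (16,0) (17,14) (16,20) (12,59/3)]
3. After y ≥ 7: [(12,7) (33/2,7) (17,14) (16,20) (12,59/3)]
4. After y ≤ 10: [(12,10) (12,7) (33/2,7) (117/7,10)]
5. Canonical ring: [(12,7) (33/2,7) (117/7,10) (12,10)]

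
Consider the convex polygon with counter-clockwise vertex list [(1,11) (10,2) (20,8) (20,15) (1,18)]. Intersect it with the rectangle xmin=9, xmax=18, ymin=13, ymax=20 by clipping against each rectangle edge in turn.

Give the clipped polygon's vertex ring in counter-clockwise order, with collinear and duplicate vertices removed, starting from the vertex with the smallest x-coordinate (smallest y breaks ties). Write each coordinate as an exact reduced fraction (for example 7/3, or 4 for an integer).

Clipped polygon: [(9,13) (18,13) (18,291/19) (9,318/19)]

1. After x ≥ 9: [(9,3) (10,2) (20,8) (20,15) (9,318/19)]
2. After x ≤ 18: [(9,3) (10,2) (18,34/5) (18,291/19) (9,318/19)]
3. After y ≥ 13: [(9,13) (18,13) (18,291/19) (9,318/19)]
4. After y ≤ 20: [(9,13) (18,13) (18,291/19) (9,318/19)]
5. Canonical ring: [(9,13) (18,13) (18,291/19) (9,318/19)]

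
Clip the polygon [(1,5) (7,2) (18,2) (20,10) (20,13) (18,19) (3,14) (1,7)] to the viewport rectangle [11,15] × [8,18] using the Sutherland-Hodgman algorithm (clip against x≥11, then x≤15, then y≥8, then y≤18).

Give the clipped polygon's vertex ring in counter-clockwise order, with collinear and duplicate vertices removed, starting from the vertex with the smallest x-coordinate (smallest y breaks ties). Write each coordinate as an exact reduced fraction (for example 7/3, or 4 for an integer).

Clipped polygon: [(11,8) (15,8) (15,18) (11,50/3)]

1. After x ≥ 11: [(11,2) (18,2) (20,10) (20,13) (18,19) (11,50/3)]
2. After x ≤ 15: [(11,2) (15,2) (15,18) (11,50/3)]
3. After y ≥ 8: [(11,8) (15,8) (15,18) (11,50/3)]
4. After y ≤ 18: [(11,8) (15,8) (15,18) (11,50/3)]
5. Canonical ring: [(11,8) (15,8) (15,18) (11,50/3)]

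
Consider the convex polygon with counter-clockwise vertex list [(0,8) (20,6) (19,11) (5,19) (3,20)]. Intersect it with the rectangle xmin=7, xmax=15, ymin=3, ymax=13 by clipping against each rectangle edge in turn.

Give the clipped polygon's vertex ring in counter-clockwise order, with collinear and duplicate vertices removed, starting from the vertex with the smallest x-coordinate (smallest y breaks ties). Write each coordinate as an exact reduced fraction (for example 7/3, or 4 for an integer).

1. After x ≥ 7: [(7,73/10) (20,6) (19,11) (7,125/7)]
2. After x ≤ 15: [(7,73/10) (15,13/2) (15,93/7) (7,125/7)]
3. After y ≥ 3: [(7,73/10) (15,13/2) (15,93/7) (7,125/7)]
4. After y ≤ 13: [(7,13) (7,73/10) (15,13/2) (15,13)]
5. Canonical ring: [(7,73/10) (15,13/2) (15,13) (7,13)]

Clipped polygon: [(7,73/10) (15,13/2) (15,13) (7,13)]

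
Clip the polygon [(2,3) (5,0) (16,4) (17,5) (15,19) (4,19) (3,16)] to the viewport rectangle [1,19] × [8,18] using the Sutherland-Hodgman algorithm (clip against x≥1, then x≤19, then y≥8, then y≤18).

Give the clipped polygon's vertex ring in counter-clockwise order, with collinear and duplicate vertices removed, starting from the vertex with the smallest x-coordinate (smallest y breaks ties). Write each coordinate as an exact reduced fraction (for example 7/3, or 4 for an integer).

1. After x ≥ 1: [(2,3) (5,0) (16,4) (17,5) (15,19) (4,19) (3,16)]
2. After x ≤ 19: [(2,3) (5,0) (16,4) (17,5) (15,19) (4,19) (3,16)]
3. After y ≥ 8: [(31/13,8) (116/7,8) (15,19) (4,19) (3,16)]
4. After y ≤ 18: [(31/13,8) (116/7,8) (106/7,18) (11/3,18) (3,16)]
5. Canonical ring: [(31/13,8) (116/7,8) (106/7,18) (11/3,18) (3,16)]

Clipped polygon: [(31/13,8) (116/7,8) (106/7,18) (11/3,18) (3,16)]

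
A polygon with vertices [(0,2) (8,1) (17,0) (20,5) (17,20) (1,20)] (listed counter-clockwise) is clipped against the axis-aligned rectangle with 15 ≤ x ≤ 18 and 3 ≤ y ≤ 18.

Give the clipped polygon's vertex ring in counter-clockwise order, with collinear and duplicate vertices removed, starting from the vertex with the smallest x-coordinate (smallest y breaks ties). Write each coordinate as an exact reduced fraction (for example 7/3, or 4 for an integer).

1. After x ≥ 15: [(15,2/9) (17,0) (20,5) (17,20) (15,20)]
2. After x ≤ 18: [(15,2/9) (17,0) (18,5/3) (18,15) (17,20) (15,20)]
3. After y ≥ 3: [(15,3) (18,3) (18,15) (17,20) (15,20)]
4. After y ≤ 18: [(15,18) (15,3) (18,3) (18,15) (87/5,18)]
5. Canonical ring: [(15,3) (18,3) (18,15) (87/5,18) (15,18)]

Clipped polygon: [(15,3) (18,3) (18,15) (87/5,18) (15,18)]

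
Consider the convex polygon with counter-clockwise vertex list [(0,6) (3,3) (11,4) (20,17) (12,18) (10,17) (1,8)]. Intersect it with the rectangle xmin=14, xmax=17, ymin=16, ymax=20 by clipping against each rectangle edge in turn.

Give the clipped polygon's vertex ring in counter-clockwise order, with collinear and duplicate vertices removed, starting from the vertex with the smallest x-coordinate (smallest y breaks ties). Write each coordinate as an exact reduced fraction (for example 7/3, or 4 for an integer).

1. After x ≥ 14: [(14,25/3) (20,17) (14,71/4)]
2. After x ≤ 17: [(14,25/3) (17,38/3) (17,139/8) (14,71/4)]
3. After y ≥ 16: [(14,16) (17,16) (17,139/8) (14,71/4)]
4. After y ≤ 20: [(14,16) (17,16) (17,139/8) (14,71/4)]
5. Canonical ring: [(14,16) (17,16) (17,139/8) (14,71/4)]

Clipped polygon: [(14,16) (17,16) (17,139/8) (14,71/4)]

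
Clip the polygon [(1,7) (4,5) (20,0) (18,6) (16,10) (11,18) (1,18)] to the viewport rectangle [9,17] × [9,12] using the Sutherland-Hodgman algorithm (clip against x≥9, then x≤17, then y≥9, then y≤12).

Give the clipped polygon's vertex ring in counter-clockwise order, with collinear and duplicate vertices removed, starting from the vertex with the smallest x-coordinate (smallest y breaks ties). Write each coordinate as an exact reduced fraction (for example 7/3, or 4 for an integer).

Clipped polygon: [(9,9) (33/2,9) (16,10) (59/4,12) (9,12)]

1. After x ≥ 9: [(9,55/16) (20,0) (18,6) (16,10) (11,18) (9,18)]
2. After x ≤ 17: [(9,55/16) (17,15/16) (17,8) (16,10) (11,18) (9,18)]
3. After y ≥ 9: [(9,9) (33/2,9) (16,10) (11,18) (9,18)]
4. After y ≤ 12: [(9,12) (9,9) (33/2,9) (16,10) (59/4,12)]
5. Canonical ring: [(9,9) (33/2,9) (16,10) (59/4,12) (9,12)]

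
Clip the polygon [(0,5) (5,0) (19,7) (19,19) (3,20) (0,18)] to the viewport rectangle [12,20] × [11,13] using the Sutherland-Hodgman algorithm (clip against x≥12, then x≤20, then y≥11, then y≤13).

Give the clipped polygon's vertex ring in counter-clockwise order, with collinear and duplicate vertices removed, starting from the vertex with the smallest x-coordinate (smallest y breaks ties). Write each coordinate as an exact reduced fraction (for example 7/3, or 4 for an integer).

Clipped polygon: [(12,11) (19,11) (19,13) (12,13)]

1. After x ≥ 12: [(12,7/2) (19,7) (19,19) (12,311/16)]
2. After x ≤ 20: [(12,7/2) (19,7) (19,19) (12,311/16)]
3. After y ≥ 11: [(12,11) (19,11) (19,19) (12,311/16)]
4. After y ≤ 13: [(12,13) (12,11) (19,11) (19,13)]
5. Canonical ring: [(12,11) (19,11) (19,13) (12,13)]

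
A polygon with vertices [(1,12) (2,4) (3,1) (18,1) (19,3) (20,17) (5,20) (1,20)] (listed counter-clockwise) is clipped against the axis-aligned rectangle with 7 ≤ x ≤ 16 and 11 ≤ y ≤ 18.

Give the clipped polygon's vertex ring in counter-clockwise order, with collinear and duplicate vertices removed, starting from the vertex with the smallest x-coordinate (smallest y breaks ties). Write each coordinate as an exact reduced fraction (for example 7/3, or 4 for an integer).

1. After x ≥ 7: [(7,1) (18,1) (19,3) (20,17) (7,98/5)]
2. After x ≤ 16: [(7,1) (16,1) (16,89/5) (7,98/5)]
3. After y ≥ 11: [(7,11) (16,11) (16,89/5) (7,98/5)]
4. After y ≤ 18: [(7,18) (7,11) (16,11) (16,89/5) (15,18)]
5. Canonical ring: [(7,11) (16,11) (16,89/5) (15,18) (7,18)]

Clipped polygon: [(7,11) (16,11) (16,89/5) (15,18) (7,18)]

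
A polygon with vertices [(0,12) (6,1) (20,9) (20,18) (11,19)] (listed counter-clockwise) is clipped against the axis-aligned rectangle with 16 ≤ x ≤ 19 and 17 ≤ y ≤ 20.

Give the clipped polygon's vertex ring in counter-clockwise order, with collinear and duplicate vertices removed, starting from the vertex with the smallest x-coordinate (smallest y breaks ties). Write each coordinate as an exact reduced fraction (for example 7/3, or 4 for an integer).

Clipped polygon: [(16,17) (19,17) (19,163/9) (16,166/9)]

1. After x ≥ 16: [(16,47/7) (20,9) (20,18) (16,166/9)]
2. After x ≤ 19: [(16,47/7) (19,59/7) (19,163/9) (16,166/9)]
3. After y ≥ 17: [(16,17) (19,17) (19,163/9) (16,166/9)]
4. After y ≤ 20: [(16,17) (19,17) (19,163/9) (16,166/9)]
5. Canonical ring: [(16,17) (19,17) (19,163/9) (16,166/9)]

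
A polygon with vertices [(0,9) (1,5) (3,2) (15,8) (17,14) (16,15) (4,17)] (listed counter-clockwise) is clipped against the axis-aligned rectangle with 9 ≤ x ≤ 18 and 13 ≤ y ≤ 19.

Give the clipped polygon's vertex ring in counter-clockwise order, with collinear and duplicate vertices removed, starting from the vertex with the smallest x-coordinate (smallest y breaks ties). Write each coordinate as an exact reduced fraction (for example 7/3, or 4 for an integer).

1. After x ≥ 9: [(9,5) (15,8) (17,14) (16,15) (9,97/6)]
2. After x ≤ 18: [(9,5) (15,8) (17,14) (16,15) (9,97/6)]
3. After y ≥ 13: [(9,13) (50/3,13) (17,14) (16,15) (9,97/6)]
4. After y ≤ 19: [(9,13) (50/3,13) (17,14) (16,15) (9,97/6)]
5. Canonical ring: [(9,13) (50/3,13) (17,14) (16,15) (9,97/6)]

Clipped polygon: [(9,13) (50/3,13) (17,14) (16,15) (9,97/6)]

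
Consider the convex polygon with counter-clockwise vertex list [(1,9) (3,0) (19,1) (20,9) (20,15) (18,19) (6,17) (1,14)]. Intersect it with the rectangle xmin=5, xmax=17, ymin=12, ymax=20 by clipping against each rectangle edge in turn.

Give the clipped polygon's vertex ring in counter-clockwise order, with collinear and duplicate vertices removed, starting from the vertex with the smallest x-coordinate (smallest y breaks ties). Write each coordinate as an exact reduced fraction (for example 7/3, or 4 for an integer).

Clipped polygon: [(5,12) (17,12) (17,113/6) (6,17) (5,82/5)]

1. After x ≥ 5: [(5,1/8) (19,1) (20,9) (20,15) (18,19) (6,17) (5,82/5)]
2. After x ≤ 17: [(5,1/8) (17,7/8) (17,113/6) (6,17) (5,82/5)]
3. After y ≥ 12: [(5,12) (17,12) (17,113/6) (6,17) (5,82/5)]
4. After y ≤ 20: [(5,12) (17,12) (17,113/6) (6,17) (5,82/5)]
5. Canonical ring: [(5,12) (17,12) (17,113/6) (6,17) (5,82/5)]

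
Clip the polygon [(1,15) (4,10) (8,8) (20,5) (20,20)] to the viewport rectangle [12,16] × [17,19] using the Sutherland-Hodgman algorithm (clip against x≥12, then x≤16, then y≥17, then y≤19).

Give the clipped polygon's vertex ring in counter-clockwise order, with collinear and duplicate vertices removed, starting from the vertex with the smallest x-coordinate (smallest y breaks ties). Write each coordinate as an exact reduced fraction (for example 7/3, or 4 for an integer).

Clipped polygon: [(12,17) (16,17) (16,360/19) (12,340/19)]

1. After x ≥ 12: [(12,340/19) (12,7) (20,5) (20,20)]
2. After x ≤ 16: [(16,360/19) (12,340/19) (12,7) (16,6)]
3. After y ≥ 17: [(16,17) (16,360/19) (12,340/19) (12,17)]
4. After y ≤ 19: [(16,17) (16,360/19) (12,340/19) (12,17)]
5. Canonical ring: [(12,17) (16,17) (16,360/19) (12,340/19)]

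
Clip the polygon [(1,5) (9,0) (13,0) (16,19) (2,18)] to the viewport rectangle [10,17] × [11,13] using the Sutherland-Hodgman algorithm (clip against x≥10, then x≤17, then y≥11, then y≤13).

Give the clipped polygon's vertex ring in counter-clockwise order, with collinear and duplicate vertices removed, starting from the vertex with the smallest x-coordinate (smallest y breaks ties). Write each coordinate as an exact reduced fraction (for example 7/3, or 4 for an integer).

Clipped polygon: [(10,11) (280/19,11) (286/19,13) (10,13)]

1. After x ≥ 10: [(10,0) (13,0) (16,19) (10,130/7)]
2. After x ≤ 17: [(10,0) (13,0) (16,19) (10,130/7)]
3. After y ≥ 11: [(10,11) (280/19,11) (16,19) (10,130/7)]
4. After y ≤ 13: [(10,13) (10,11) (280/19,11) (286/19,13)]
5. Canonical ring: [(10,11) (280/19,11) (286/19,13) (10,13)]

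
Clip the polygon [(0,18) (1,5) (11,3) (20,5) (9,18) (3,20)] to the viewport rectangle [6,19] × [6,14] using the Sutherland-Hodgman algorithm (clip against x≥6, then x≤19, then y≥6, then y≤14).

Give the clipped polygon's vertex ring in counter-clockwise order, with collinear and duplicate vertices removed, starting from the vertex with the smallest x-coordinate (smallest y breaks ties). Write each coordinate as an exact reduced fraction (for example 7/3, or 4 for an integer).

Clipped polygon: [(6,6) (19,6) (19,68/11) (161/13,14) (6,14)]

1. After x ≥ 6: [(6,4) (11,3) (20,5) (9,18) (6,19)]
2. After x ≤ 19: [(6,4) (11,3) (19,43/9) (19,68/11) (9,18) (6,19)]
3. After y ≥ 6: [(6,6) (19,6) (19,68/11) (9,18) (6,19)]
4. After y ≤ 14: [(6,14) (6,6) (19,6) (19,68/11) (161/13,14)]
5. Canonical ring: [(6,6) (19,6) (19,68/11) (161/13,14) (6,14)]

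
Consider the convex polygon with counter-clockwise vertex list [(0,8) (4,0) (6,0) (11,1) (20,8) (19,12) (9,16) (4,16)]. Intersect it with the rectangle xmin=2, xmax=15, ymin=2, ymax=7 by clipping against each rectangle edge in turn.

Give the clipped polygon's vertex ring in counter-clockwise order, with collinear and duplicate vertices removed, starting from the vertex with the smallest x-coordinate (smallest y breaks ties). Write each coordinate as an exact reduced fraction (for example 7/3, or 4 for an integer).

1. After x ≥ 2: [(2,12) (2,4) (4,0) (6,0) (11,1) (20,8) (19,12) (9,16) (4,16)]
2. After x ≤ 15: [(2,12) (2,4) (4,0) (6,0) (11,1) (15,37/9) (15,68/5) (9,16) (4,16)]
3. After y ≥ 2: [(2,12) (2,4) (3,2) (86/7,2) (15,37/9) (15,68/5) (9,16) (4,16)]
4. After y ≤ 7: [(2,7) (2,4) (3,2) (86/7,2) (15,37/9) (15,7)]
5. Canonical ring: [(2,4) (3,2) (86/7,2) (15,37/9) (15,7) (2,7)]

Clipped polygon: [(2,4) (3,2) (86/7,2) (15,37/9) (15,7) (2,7)]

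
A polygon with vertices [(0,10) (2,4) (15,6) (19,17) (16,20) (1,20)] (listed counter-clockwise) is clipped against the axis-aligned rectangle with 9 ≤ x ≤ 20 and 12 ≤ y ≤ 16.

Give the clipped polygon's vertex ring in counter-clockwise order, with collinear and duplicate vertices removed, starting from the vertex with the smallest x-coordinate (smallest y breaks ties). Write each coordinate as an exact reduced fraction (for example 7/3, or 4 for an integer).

Clipped polygon: [(9,12) (189/11,12) (205/11,16) (9,16)]

1. After x ≥ 9: [(9,66/13) (15,6) (19,17) (16,20) (9,20)]
2. After x ≤ 20: [(9,66/13) (15,6) (19,17) (16,20) (9,20)]
3. After y ≥ 12: [(9,12) (189/11,12) (19,17) (16,20) (9,20)]
4. After y ≤ 16: [(9,16) (9,12) (189/11,12) (205/11,16)]
5. Canonical ring: [(9,12) (189/11,12) (205/11,16) (9,16)]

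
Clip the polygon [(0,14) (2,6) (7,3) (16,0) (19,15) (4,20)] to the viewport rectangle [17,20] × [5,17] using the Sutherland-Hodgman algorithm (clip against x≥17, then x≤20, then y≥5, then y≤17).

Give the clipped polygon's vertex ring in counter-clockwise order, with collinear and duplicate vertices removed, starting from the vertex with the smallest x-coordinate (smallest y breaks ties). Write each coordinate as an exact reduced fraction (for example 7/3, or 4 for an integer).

Clipped polygon: [(17,5) (19,15) (17,47/3)]

1. After x ≥ 17: [(17,5) (19,15) (17,47/3)]
2. After x ≤ 20: [(17,5) (19,15) (17,47/3)]
3. After y ≥ 5: [(17,5) (19,15) (17,47/3)]
4. After y ≤ 17: [(17,5) (19,15) (17,47/3)]
5. Canonical ring: [(17,5) (19,15) (17,47/3)]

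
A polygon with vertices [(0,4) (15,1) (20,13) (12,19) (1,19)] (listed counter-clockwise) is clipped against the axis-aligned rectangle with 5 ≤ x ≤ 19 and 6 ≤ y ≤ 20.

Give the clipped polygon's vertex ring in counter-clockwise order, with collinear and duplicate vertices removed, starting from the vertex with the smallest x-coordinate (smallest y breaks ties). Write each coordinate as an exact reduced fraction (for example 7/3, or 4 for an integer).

1. After x ≥ 5: [(5,3) (15,1) (20,13) (12,19) (5,19)]
2. After x ≤ 19: [(5,3) (15,1) (19,53/5) (19,55/4) (12,19) (5,19)]
3. After y ≥ 6: [(5,6) (205/12,6) (19,53/5) (19,55/4) (12,19) (5,19)]
4. After y ≤ 20: [(5,6) (205/12,6) (19,53/5) (19,55/4) (12,19) (5,19)]
5. Canonical ring: [(5,6) (205/12,6) (19,53/5) (19,55/4) (12,19) (5,19)]

Clipped polygon: [(5,6) (205/12,6) (19,53/5) (19,55/4) (12,19) (5,19)]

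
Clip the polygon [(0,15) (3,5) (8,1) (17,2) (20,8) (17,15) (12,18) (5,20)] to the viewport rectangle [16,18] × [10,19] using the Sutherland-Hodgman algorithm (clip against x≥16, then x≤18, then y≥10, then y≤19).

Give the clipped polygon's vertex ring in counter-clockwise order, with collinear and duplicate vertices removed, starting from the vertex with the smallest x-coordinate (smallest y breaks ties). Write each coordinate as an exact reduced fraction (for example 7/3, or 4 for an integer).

1. After x ≥ 16: [(16,17/9) (17,2) (20,8) (17,15) (16,78/5)]
2. After x ≤ 18: [(16,17/9) (17,2) (18,4) (18,38/3) (17,15) (16,78/5)]
3. After y ≥ 10: [(16,10) (18,10) (18,38/3) (17,15) (16,78/5)]
4. After y ≤ 19: [(16,10) (18,10) (18,38/3) (17,15) (16,78/5)]
5. Canonical ring: [(16,10) (18,10) (18,38/3) (17,15) (16,78/5)]

Clipped polygon: [(16,10) (18,10) (18,38/3) (17,15) (16,78/5)]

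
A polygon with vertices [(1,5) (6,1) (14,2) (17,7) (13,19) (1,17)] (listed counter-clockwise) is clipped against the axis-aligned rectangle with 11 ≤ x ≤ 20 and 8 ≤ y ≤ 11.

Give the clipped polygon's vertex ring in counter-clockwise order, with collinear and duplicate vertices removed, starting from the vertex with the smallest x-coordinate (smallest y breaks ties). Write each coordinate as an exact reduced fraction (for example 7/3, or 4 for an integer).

1. After x ≥ 11: [(11,13/8) (14,2) (17,7) (13,19) (11,56/3)]
2. After x ≤ 20: [(11,13/8) (14,2) (17,7) (13,19) (11,56/3)]
3. After y ≥ 8: [(11,8) (50/3,8) (13,19) (11,56/3)]
4. After y ≤ 11: [(11,11) (11,8) (50/3,8) (47/3,11)]
5. Canonical ring: [(11,8) (50/3,8) (47/3,11) (11,11)]

Clipped polygon: [(11,8) (50/3,8) (47/3,11) (11,11)]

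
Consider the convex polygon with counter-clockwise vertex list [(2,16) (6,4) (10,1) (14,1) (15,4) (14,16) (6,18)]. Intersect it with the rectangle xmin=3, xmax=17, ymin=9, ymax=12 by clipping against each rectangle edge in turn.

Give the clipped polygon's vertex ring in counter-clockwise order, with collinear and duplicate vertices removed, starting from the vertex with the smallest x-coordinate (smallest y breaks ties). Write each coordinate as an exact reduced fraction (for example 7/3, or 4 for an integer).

Clipped polygon: [(10/3,12) (13/3,9) (175/12,9) (43/3,12)]

1. After x ≥ 3: [(3,33/2) (3,13) (6,4) (10,1) (14,1) (15,4) (14,16) (6,18)]
2. After x ≤ 17: [(3,33/2) (3,13) (6,4) (10,1) (14,1) (15,4) (14,16) (6,18)]
3. After y ≥ 9: [(3,33/2) (3,13) (13/3,9) (175/12,9) (14,16) (6,18)]
4. After y ≤ 12: [(10/3,12) (13/3,9) (175/12,9) (43/3,12)]
5. Canonical ring: [(10/3,12) (13/3,9) (175/12,9) (43/3,12)]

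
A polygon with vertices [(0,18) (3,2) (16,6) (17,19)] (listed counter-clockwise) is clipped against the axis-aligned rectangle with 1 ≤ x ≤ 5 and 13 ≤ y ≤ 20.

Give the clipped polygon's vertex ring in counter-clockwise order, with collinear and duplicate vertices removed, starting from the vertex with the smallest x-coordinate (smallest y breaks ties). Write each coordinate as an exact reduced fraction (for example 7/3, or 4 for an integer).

1. After x ≥ 1: [(1,307/17) (1,38/3) (3,2) (16,6) (17,19)]
2. After x ≤ 5: [(5,311/17) (1,307/17) (1,38/3) (3,2) (5,34/13)]
3. After y ≥ 13: [(5,13) (5,311/17) (1,307/17) (1,13)]
4. After y ≤ 20: [(5,13) (5,311/17) (1,307/17) (1,13)]
5. Canonical ring: [(1,13) (5,13) (5,311/17) (1,307/17)]

Clipped polygon: [(1,13) (5,13) (5,311/17) (1,307/17)]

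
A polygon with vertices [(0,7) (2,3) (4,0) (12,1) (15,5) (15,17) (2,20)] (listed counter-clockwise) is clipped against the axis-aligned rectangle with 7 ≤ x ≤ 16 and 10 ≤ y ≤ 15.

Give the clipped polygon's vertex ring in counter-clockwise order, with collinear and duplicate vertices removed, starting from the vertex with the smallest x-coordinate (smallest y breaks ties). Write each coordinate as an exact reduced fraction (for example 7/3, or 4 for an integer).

Clipped polygon: [(7,10) (15,10) (15,15) (7,15)]

1. After x ≥ 7: [(7,3/8) (12,1) (15,5) (15,17) (7,245/13)]
2. After x ≤ 16: [(7,3/8) (12,1) (15,5) (15,17) (7,245/13)]
3. After y ≥ 10: [(7,10) (15,10) (15,17) (7,245/13)]
4. After y ≤ 15: [(7,15) (7,10) (15,10) (15,15)]
5. Canonical ring: [(7,10) (15,10) (15,15) (7,15)]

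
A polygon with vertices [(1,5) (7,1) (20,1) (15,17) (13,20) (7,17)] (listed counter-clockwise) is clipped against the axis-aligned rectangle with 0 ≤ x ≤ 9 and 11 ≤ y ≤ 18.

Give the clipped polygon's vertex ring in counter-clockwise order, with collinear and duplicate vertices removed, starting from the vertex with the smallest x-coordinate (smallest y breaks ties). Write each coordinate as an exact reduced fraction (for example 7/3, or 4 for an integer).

1. After x ≥ 0: [(1,5) (7,1) (20,1) (15,17) (13,20) (7,17)]
2. After x ≤ 9: [(1,5) (7,1) (9,1) (9,18) (7,17)]
3. After y ≥ 11: [(4,11) (9,11) (9,18) (7,17)]
4. After y ≤ 18: [(4,11) (9,11) (9,18) (7,17)]
5. Canonical ring: [(4,11) (9,11) (9,18) (7,17)]

Clipped polygon: [(4,11) (9,11) (9,18) (7,17)]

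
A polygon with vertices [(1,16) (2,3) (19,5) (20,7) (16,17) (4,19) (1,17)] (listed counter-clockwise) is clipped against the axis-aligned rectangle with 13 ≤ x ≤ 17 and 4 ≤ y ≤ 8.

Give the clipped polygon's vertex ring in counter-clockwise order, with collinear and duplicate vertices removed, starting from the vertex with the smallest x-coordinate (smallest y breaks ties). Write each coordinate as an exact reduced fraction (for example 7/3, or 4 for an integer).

Clipped polygon: [(13,73/17) (17,81/17) (17,8) (13,8)]

1. After x ≥ 13: [(13,73/17) (19,5) (20,7) (16,17) (13,35/2)]
2. After x ≤ 17: [(13,73/17) (17,81/17) (17,29/2) (16,17) (13,35/2)]
3. After y ≥ 4: [(13,73/17) (17,81/17) (17,29/2) (16,17) (13,35/2)]
4. After y ≤ 8: [(13,8) (13,73/17) (17,81/17) (17,8)]
5. Canonical ring: [(13,73/17) (17,81/17) (17,8) (13,8)]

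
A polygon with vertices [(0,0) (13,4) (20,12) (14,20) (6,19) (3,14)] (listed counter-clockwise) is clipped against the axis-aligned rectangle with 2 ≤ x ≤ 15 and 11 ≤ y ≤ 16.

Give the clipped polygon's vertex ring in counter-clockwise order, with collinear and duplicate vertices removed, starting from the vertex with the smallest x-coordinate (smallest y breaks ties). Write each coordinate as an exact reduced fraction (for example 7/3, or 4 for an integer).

1. After x ≥ 2: [(2,28/3) (2,8/13) (13,4) (20,12) (14,20) (6,19) (3,14)]
2. After x ≤ 15: [(2,28/3) (2,8/13) (13,4) (15,44/7) (15,56/3) (14,20) (6,19) (3,14)]
3. After y ≥ 11: [(33/14,11) (15,11) (15,56/3) (14,20) (6,19) (3,14)]
4. After y ≤ 16: [(33/14,11) (15,11) (15,16) (21/5,16) (3,14)]
5. Canonical ring: [(33/14,11) (15,11) (15,16) (21/5,16) (3,14)]

Clipped polygon: [(33/14,11) (15,11) (15,16) (21/5,16) (3,14)]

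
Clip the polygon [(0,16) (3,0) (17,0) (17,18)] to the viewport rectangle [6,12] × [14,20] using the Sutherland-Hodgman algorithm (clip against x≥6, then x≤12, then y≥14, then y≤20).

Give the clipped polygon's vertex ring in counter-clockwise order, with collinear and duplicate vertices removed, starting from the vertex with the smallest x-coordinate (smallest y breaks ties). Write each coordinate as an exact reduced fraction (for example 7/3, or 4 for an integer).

1. After x ≥ 6: [(6,284/17) (6,0) (17,0) (17,18)]
2. After x ≤ 12: [(12,296/17) (6,284/17) (6,0) (12,0)]
3. After y ≥ 14: [(12,14) (12,296/17) (6,284/17) (6,14)]
4. After y ≤ 20: [(12,14) (12,296/17) (6,284/17) (6,14)]
5. Canonical ring: [(6,14) (12,14) (12,296/17) (6,284/17)]

Clipped polygon: [(6,14) (12,14) (12,296/17) (6,284/17)]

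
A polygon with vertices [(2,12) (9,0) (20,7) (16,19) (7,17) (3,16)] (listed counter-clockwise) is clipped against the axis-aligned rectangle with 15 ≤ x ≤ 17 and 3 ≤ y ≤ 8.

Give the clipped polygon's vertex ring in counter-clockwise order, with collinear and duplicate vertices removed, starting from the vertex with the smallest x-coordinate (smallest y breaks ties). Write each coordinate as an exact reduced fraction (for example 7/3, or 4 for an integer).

1. After x ≥ 15: [(15,42/11) (20,7) (16,19) (15,169/9)]
2. After x ≤ 17: [(15,42/11) (17,56/11) (17,16) (16,19) (15,169/9)]
3. After y ≥ 3: [(15,42/11) (17,56/11) (17,16) (16,19) (15,169/9)]
4. After y ≤ 8: [(15,8) (15,42/11) (17,56/11) (17,8)]
5. Canonical ring: [(15,42/11) (17,56/11) (17,8) (15,8)]

Clipped polygon: [(15,42/11) (17,56/11) (17,8) (15,8)]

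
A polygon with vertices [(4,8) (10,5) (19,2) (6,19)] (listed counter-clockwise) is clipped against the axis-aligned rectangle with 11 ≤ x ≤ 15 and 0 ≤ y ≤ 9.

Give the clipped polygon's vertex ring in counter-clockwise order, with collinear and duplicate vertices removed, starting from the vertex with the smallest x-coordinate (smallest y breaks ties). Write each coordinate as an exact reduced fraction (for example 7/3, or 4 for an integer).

Clipped polygon: [(11,14/3) (15,10/3) (15,94/13) (232/17,9) (11,9)]

1. After x ≥ 11: [(11,14/3) (19,2) (11,162/13)]
2. After x ≤ 15: [(11,14/3) (15,10/3) (15,94/13) (11,162/13)]
3. After y ≥ 0: [(11,14/3) (15,10/3) (15,94/13) (11,162/13)]
4. After y ≤ 9: [(11,9) (11,14/3) (15,10/3) (15,94/13) (232/17,9)]
5. Canonical ring: [(11,14/3) (15,10/3) (15,94/13) (232/17,9) (11,9)]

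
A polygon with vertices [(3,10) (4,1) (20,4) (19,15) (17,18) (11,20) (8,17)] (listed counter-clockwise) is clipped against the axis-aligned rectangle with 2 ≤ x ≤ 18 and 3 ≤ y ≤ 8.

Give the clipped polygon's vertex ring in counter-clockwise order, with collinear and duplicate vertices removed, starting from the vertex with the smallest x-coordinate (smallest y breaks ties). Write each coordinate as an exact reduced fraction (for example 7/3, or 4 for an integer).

Clipped polygon: [(29/9,8) (34/9,3) (44/3,3) (18,29/8) (18,8)]

1. After x ≥ 2: [(3,10) (4,1) (20,4) (19,15) (17,18) (11,20) (8,17)]
2. After x ≤ 18: [(3,10) (4,1) (18,29/8) (18,33/2) (17,18) (11,20) (8,17)]
3. After y ≥ 3: [(3,10) (34/9,3) (44/3,3) (18,29/8) (18,33/2) (17,18) (11,20) (8,17)]
4. After y ≤ 8: [(29/9,8) (34/9,3) (44/3,3) (18,29/8) (18,8)]
5. Canonical ring: [(29/9,8) (34/9,3) (44/3,3) (18,29/8) (18,8)]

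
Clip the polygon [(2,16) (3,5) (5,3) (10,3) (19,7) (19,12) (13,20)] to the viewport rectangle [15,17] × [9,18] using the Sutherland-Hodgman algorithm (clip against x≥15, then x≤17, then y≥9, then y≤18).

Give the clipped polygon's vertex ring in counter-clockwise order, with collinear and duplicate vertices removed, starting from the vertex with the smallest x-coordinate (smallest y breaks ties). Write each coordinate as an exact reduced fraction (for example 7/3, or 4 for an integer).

1. After x ≥ 15: [(15,47/9) (19,7) (19,12) (15,52/3)]
2. After x ≤ 17: [(15,47/9) (17,55/9) (17,44/3) (15,52/3)]
3. After y ≥ 9: [(15,9) (17,9) (17,44/3) (15,52/3)]
4. After y ≤ 18: [(15,9) (17,9) (17,44/3) (15,52/3)]
5. Canonical ring: [(15,9) (17,9) (17,44/3) (15,52/3)]

Clipped polygon: [(15,9) (17,9) (17,44/3) (15,52/3)]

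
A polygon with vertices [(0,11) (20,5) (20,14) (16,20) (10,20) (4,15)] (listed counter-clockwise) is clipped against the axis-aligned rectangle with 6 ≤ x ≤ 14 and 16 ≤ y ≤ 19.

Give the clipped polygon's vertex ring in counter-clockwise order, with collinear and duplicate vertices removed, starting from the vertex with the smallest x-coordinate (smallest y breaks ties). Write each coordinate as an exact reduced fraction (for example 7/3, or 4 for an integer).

Clipped polygon: [(6,16) (14,16) (14,19) (44/5,19) (6,50/3)]

1. After x ≥ 6: [(6,46/5) (20,5) (20,14) (16,20) (10,20) (6,50/3)]
2. After x ≤ 14: [(6,46/5) (14,34/5) (14,20) (10,20) (6,50/3)]
3. After y ≥ 16: [(6,16) (14,16) (14,20) (10,20) (6,50/3)]
4. After y ≤ 19: [(6,16) (14,16) (14,19) (44/5,19) (6,50/3)]
5. Canonical ring: [(6,16) (14,16) (14,19) (44/5,19) (6,50/3)]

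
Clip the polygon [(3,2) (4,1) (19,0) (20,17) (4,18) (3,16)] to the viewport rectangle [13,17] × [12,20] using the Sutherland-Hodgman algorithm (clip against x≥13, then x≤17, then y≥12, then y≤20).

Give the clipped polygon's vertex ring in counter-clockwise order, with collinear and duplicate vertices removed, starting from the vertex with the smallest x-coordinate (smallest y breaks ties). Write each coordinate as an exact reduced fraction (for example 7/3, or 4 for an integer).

1. After x ≥ 13: [(13,2/5) (19,0) (20,17) (13,279/16)]
2. After x ≤ 17: [(13,2/5) (17,2/15) (17,275/16) (13,279/16)]
3. After y ≥ 12: [(13,12) (17,12) (17,275/16) (13,279/16)]
4. After y ≤ 20: [(13,12) (17,12) (17,275/16) (13,279/16)]
5. Canonical ring: [(13,12) (17,12) (17,275/16) (13,279/16)]

Clipped polygon: [(13,12) (17,12) (17,275/16) (13,279/16)]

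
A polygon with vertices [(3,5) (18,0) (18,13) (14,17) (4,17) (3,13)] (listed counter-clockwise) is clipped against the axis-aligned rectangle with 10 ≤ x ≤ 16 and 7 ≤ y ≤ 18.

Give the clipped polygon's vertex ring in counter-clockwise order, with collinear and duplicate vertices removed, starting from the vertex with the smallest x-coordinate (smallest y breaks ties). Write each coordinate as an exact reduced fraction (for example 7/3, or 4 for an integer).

Clipped polygon: [(10,7) (16,7) (16,15) (14,17) (10,17)]

1. After x ≥ 10: [(10,8/3) (18,0) (18,13) (14,17) (10,17)]
2. After x ≤ 16: [(10,8/3) (16,2/3) (16,15) (14,17) (10,17)]
3. After y ≥ 7: [(10,7) (16,7) (16,15) (14,17) (10,17)]
4. After y ≤ 18: [(10,7) (16,7) (16,15) (14,17) (10,17)]
5. Canonical ring: [(10,7) (16,7) (16,15) (14,17) (10,17)]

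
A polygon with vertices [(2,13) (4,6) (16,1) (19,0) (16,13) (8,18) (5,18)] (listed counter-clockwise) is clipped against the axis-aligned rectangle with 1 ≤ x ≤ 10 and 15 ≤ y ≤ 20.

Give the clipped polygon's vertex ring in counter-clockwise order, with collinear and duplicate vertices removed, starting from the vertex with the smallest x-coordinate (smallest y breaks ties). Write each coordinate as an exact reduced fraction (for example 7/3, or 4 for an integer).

Clipped polygon: [(16/5,15) (10,15) (10,67/4) (8,18) (5,18)]

1. After x ≥ 1: [(2,13) (4,6) (16,1) (19,0) (16,13) (8,18) (5,18)]
2. After x ≤ 10: [(2,13) (4,6) (10,7/2) (10,67/4) (8,18) (5,18)]
3. After y ≥ 15: [(16/5,15) (10,15) (10,67/4) (8,18) (5,18)]
4. After y ≤ 20: [(16/5,15) (10,15) (10,67/4) (8,18) (5,18)]
5. Canonical ring: [(16/5,15) (10,15) (10,67/4) (8,18) (5,18)]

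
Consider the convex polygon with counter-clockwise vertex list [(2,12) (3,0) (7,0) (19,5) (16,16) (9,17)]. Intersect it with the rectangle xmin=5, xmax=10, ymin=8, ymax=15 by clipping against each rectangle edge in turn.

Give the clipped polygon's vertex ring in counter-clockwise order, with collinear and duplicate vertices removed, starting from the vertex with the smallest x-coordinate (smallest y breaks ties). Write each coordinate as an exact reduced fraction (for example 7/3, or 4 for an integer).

Clipped polygon: [(5,8) (10,8) (10,15) (31/5,15) (5,99/7)]

1. After x ≥ 5: [(5,99/7) (5,0) (7,0) (19,5) (16,16) (9,17)]
2. After x ≤ 10: [(5,99/7) (5,0) (7,0) (10,5/4) (10,118/7) (9,17)]
3. After y ≥ 8: [(5,99/7) (5,8) (10,8) (10,118/7) (9,17)]
4. After y ≤ 15: [(31/5,15) (5,99/7) (5,8) (10,8) (10,15)]
5. Canonical ring: [(5,8) (10,8) (10,15) (31/5,15) (5,99/7)]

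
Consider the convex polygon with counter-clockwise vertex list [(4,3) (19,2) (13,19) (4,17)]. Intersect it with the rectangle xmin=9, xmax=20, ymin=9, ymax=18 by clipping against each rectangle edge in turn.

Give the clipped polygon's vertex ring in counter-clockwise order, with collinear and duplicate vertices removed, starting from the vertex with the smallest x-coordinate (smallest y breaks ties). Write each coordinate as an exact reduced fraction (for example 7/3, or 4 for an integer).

Clipped polygon: [(9,9) (281/17,9) (227/17,18) (9,18)]

1. After x ≥ 9: [(9,8/3) (19,2) (13,19) (9,163/9)]
2. After x ≤ 20: [(9,8/3) (19,2) (13,19) (9,163/9)]
3. After y ≥ 9: [(9,9) (281/17,9) (13,19) (9,163/9)]
4. After y ≤ 18: [(9,18) (9,9) (281/17,9) (227/17,18)]
5. Canonical ring: [(9,9) (281/17,9) (227/17,18) (9,18)]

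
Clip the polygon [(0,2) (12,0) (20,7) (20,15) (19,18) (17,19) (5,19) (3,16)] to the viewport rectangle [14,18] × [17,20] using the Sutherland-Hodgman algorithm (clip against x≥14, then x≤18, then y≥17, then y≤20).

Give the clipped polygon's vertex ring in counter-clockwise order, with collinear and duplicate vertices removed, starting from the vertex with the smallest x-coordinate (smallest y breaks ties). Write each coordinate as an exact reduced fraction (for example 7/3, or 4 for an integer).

Clipped polygon: [(14,17) (18,17) (18,37/2) (17,19) (14,19)]

1. After x ≥ 14: [(14,7/4) (20,7) (20,15) (19,18) (17,19) (14,19)]
2. After x ≤ 18: [(14,7/4) (18,21/4) (18,37/2) (17,19) (14,19)]
3. After y ≥ 17: [(14,17) (18,17) (18,37/2) (17,19) (14,19)]
4. After y ≤ 20: [(14,17) (18,17) (18,37/2) (17,19) (14,19)]
5. Canonical ring: [(14,17) (18,17) (18,37/2) (17,19) (14,19)]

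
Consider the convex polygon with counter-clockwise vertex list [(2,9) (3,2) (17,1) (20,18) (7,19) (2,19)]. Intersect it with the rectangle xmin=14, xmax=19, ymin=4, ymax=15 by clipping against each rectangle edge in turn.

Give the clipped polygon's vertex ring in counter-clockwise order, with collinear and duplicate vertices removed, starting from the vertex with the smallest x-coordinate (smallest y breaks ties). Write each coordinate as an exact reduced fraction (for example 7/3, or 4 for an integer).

1. After x ≥ 14: [(14,17/14) (17,1) (20,18) (14,240/13)]
2. After x ≤ 19: [(14,17/14) (17,1) (19,37/3) (19,235/13) (14,240/13)]
3. After y ≥ 4: [(14,4) (298/17,4) (19,37/3) (19,235/13) (14,240/13)]
4. After y ≤ 15: [(14,15) (14,4) (298/17,4) (19,37/3) (19,15)]
5. Canonical ring: [(14,4) (298/17,4) (19,37/3) (19,15) (14,15)]

Clipped polygon: [(14,4) (298/17,4) (19,37/3) (19,15) (14,15)]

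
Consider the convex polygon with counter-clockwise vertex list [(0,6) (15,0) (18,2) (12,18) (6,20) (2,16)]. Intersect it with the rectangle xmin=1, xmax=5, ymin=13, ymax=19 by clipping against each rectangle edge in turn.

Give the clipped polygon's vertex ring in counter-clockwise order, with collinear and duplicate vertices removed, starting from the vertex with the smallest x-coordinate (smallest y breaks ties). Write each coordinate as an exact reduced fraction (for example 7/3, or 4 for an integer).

1. After x ≥ 1: [(1,11) (1,28/5) (15,0) (18,2) (12,18) (6,20) (2,16)]
2. After x ≤ 5: [(1,11) (1,28/5) (5,4) (5,19) (2,16)]
3. After y ≥ 13: [(7/5,13) (5,13) (5,19) (2,16)]
4. After y ≤ 19: [(7/5,13) (5,13) (5,19) (2,16)]
5. Canonical ring: [(7/5,13) (5,13) (5,19) (2,16)]

Clipped polygon: [(7/5,13) (5,13) (5,19) (2,16)]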